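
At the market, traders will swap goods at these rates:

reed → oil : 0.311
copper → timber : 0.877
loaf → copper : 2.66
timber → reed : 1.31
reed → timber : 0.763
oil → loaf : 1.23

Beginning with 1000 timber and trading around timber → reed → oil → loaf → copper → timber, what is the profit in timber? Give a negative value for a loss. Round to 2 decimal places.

1000 timber × 1.31 = 1310 reed
1310 reed × 0.311 = 407.41 oil
407.41 oil × 1.23 = 501.1143 loaf
501.1143 loaf × 2.66 = 1332.964038 copper
1332.964038 copper × 0.877 = 1169.009461326 timber
Net change: 1169.009461326 − 1000 = 169.009461326 timber

169.01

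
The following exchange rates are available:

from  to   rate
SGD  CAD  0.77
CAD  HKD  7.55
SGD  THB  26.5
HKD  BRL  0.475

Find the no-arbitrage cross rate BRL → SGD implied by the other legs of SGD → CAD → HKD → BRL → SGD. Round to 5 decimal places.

0.36213

Known legs of the cycle: 0.77 × 7.55 × 0.475 = 2.7614125
For no arbitrage the full-cycle product must be 1, so the missing rate is 1 / 2.7614125 ≈ 0.3621335.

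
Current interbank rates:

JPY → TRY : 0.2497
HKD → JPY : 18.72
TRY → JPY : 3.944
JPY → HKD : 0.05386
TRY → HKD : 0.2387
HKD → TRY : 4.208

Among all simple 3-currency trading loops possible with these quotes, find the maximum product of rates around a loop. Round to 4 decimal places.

1.1158

TRY→HKD→JPY→TRY: 0.2387 × 18.72 × 0.2497 = 1.11578
TRY→JPY→HKD→TRY: 3.944 × 0.05386 × 4.208 = 0.89388
Maximum is TRY→HKD→JPY→TRY at 1.1158; arbitrage exists.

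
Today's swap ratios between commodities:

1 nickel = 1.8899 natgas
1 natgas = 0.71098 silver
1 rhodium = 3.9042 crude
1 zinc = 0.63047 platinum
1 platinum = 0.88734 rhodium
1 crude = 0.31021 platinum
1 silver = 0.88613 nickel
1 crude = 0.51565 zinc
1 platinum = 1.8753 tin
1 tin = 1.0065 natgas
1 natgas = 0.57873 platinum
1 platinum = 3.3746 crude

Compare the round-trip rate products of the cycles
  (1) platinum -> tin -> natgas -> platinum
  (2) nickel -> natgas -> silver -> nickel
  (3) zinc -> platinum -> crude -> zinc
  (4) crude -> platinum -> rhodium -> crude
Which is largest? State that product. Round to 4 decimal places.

(1) 1.8753 × 1.0065 × 0.57873 = 1.09235
(2) 1.8899 × 0.71098 × 0.88613 = 1.19068
(3) 0.63047 × 3.3746 × 0.51565 = 1.09709
(4) 0.31021 × 0.88734 × 3.9042 = 1.07468
Highest is cycle (2) at 1.1907 (>1, arbitrage).

1.1907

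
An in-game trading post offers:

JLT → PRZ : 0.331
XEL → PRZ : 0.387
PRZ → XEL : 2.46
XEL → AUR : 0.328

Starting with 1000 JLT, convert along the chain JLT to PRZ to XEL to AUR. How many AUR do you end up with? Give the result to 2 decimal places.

267.08

1000 JLT × 0.331 = 331 PRZ
331 PRZ × 2.46 = 814.26 XEL
814.26 XEL × 0.328 = 267.07728 AUR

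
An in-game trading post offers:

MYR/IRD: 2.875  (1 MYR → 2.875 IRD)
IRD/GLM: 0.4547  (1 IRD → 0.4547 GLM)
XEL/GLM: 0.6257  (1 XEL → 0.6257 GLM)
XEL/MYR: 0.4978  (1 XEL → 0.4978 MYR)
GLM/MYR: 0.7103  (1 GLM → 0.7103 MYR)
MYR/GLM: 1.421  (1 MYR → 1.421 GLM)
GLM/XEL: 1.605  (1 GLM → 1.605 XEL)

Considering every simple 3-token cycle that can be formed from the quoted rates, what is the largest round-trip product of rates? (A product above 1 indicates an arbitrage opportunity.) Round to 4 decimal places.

MYR→GLM→XEL→MYR: 1.421 × 1.605 × 0.4978 = 1.13533
MYR→IRD→GLM→MYR: 2.875 × 0.4547 × 0.7103 = 0.92855
Maximum is MYR→GLM→XEL→MYR at 1.1353; arbitrage exists.

1.1353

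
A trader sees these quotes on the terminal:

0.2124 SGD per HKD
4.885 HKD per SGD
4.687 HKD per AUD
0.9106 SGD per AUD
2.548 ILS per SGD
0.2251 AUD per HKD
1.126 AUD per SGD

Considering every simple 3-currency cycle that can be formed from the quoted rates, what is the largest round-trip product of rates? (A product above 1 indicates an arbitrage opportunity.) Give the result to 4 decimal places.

1.1210

HKD→SGD→AUD→HKD: 0.2124 × 1.126 × 4.687 = 1.12095
HKD→AUD→SGD→HKD: 0.2251 × 0.9106 × 4.885 = 1.00131
Maximum is HKD→SGD→AUD→HKD at 1.1210; arbitrage exists.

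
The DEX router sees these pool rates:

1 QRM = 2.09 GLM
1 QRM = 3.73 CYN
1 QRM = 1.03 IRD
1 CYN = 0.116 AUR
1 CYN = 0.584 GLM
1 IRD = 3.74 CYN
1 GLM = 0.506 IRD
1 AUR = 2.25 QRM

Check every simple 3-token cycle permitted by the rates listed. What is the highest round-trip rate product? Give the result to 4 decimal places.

GLM→IRD→CYN→GLM: 0.506 × 3.74 × 0.584 = 1.10518
CYN→AUR→QRM→CYN: 0.116 × 2.25 × 3.73 = 0.97353
Maximum is GLM→IRD→CYN→GLM at 1.1052; arbitrage exists.

1.1052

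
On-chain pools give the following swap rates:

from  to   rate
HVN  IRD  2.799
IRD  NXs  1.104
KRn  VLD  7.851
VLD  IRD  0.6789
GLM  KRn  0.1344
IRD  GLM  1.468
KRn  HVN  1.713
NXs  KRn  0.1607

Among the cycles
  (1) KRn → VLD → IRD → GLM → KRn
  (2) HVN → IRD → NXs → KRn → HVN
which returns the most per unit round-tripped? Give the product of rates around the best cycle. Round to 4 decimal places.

(1) 7.851 × 0.6789 × 1.468 × 0.1344 = 1.05161
(2) 2.799 × 1.104 × 0.1607 × 1.713 = 0.85064
Highest is cycle (1) at 1.0516 (>1, arbitrage).

1.0516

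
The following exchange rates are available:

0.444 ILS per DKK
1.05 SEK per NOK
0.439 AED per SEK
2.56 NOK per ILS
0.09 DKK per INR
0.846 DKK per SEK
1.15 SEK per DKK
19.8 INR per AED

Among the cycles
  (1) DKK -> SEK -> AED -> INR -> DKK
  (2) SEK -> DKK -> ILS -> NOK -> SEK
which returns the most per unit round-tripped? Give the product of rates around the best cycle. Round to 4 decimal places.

1.0097

(1) 1.15 × 0.439 × 19.8 × 0.09 = 0.89964
(2) 0.846 × 0.444 × 2.56 × 1.05 = 1.00968
Highest is cycle (2) at 1.0097 (>1, arbitrage).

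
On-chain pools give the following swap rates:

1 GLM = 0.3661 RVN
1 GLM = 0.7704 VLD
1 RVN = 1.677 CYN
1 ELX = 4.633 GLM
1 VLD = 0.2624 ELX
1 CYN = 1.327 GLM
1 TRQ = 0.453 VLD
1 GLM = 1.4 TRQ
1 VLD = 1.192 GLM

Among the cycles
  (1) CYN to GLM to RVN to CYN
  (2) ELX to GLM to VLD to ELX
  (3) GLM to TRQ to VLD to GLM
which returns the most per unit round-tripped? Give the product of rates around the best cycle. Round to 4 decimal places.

(1) 1.327 × 0.3661 × 1.677 = 0.81471
(2) 4.633 × 0.7704 × 0.2624 = 0.93657
(3) 1.4 × 0.453 × 1.192 = 0.75597
Highest is cycle (2) at 0.9366 (≤1, no arbitrage).

0.9366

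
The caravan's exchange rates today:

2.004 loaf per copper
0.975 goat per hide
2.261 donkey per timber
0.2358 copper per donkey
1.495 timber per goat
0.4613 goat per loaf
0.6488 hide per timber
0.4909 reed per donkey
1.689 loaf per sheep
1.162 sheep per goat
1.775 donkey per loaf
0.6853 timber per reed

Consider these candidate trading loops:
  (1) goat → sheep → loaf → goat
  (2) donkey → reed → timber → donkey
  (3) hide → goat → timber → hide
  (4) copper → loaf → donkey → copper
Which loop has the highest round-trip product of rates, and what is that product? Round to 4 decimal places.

0.9457

(1) 1.162 × 1.689 × 0.4613 = 0.90536
(2) 0.4909 × 0.6853 × 2.261 = 0.76063
(3) 0.975 × 1.495 × 0.6488 = 0.94571
(4) 2.004 × 1.775 × 0.2358 = 0.83876
Highest is cycle (3) at 0.9457 (≤1, no arbitrage).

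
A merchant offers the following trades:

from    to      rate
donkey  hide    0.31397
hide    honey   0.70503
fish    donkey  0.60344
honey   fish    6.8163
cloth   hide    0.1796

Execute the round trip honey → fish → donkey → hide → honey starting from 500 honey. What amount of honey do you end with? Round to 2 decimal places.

500 honey × 6.8163 = 3408.15 fish
3408.15 fish × 0.60344 = 2056.614036 donkey
2056.614036 donkey × 0.31397 = 645.71510888292 hide
645.71510888292 hide × 0.70503 = 455.2485232157250876 honey

455.25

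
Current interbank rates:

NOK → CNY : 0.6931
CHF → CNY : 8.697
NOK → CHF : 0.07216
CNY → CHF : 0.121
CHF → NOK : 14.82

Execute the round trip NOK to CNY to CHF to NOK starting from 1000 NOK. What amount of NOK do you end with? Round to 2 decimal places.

1000 NOK × 0.6931 = 693.1 CNY
693.1 CNY × 0.121 = 83.8651 CHF
83.8651 CHF × 14.82 = 1242.880782 NOK

1242.88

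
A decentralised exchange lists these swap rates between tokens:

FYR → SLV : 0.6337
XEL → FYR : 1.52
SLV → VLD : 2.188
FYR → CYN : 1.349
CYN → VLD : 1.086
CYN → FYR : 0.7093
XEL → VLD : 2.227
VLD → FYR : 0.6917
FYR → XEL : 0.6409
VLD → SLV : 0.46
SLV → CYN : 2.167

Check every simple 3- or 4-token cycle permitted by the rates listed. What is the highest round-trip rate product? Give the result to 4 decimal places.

1.0825

VLD→SLV→CYN→VLD: 0.46 × 2.167 × 1.086 = 1.08255
VLD→FYR→SLV→CYN→VLD: 0.6917 × 0.6337 × 2.167 × 1.086 = 1.03155
VLD→FYR→CYN→VLD: 0.6917 × 1.349 × 1.086 = 1.01335
VLD→FYR→XEL→VLD: 0.6917 × 0.6409 × 2.227 = 0.98725
SLV→CYN→FYR→SLV: 2.167 × 0.7093 × 0.6337 = 0.97403
VLD→FYR→SLV→VLD: 0.6917 × 0.6337 × 2.188 = 0.95907
Maximum is VLD→SLV→CYN→VLD at 1.0825; arbitrage exists.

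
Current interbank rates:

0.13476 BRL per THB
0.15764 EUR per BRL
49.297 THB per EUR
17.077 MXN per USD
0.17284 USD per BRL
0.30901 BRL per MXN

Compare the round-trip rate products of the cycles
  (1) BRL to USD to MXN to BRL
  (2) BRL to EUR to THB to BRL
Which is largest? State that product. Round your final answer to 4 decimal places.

1.0472

(1) 0.17284 × 17.077 × 0.30901 = 0.91207
(2) 0.15764 × 49.297 × 0.13476 = 1.04724
Highest is cycle (2) at 1.0472 (>1, arbitrage).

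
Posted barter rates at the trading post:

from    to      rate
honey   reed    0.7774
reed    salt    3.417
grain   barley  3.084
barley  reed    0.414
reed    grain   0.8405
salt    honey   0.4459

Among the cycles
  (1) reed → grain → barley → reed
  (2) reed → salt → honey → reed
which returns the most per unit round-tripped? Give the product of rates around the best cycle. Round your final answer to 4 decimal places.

(1) 0.8405 × 3.084 × 0.414 = 1.07313
(2) 3.417 × 0.4459 × 0.7774 = 1.18448
Highest is cycle (2) at 1.1845 (>1, arbitrage).

1.1845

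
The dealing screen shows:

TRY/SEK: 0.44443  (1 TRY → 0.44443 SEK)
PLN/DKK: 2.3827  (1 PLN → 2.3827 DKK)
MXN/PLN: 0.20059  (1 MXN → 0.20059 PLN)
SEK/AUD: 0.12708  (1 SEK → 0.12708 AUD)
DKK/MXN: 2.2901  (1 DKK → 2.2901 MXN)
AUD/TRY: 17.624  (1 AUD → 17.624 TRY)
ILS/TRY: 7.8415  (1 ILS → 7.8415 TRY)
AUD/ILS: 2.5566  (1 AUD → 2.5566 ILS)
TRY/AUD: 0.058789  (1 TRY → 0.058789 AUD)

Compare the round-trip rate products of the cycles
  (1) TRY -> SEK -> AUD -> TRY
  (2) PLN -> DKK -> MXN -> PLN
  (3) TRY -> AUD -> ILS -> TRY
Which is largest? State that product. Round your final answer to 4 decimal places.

1.1786

(1) 0.44443 × 0.12708 × 17.624 = 0.99537
(2) 2.3827 × 2.2901 × 0.20059 = 1.09454
(3) 0.058789 × 2.5566 × 7.8415 = 1.17858
Highest is cycle (3) at 1.1786 (>1, arbitrage).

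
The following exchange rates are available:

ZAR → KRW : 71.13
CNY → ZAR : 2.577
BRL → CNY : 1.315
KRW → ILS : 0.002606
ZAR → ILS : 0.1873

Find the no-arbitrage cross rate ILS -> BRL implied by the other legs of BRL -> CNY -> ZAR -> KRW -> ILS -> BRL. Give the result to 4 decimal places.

Known legs of the cycle: 1.315 × 2.577 × 71.13 × 0.002606 = 0.6281558250489
For no arbitrage the full-cycle product must be 1, so the missing rate is 1 / 0.6281558250489 ≈ 1.591962.

1.5920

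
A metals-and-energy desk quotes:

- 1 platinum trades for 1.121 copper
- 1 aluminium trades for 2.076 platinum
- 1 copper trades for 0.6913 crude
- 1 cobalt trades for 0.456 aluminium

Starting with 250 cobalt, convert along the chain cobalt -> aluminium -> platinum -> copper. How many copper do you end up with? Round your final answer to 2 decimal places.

250 cobalt × 0.456 = 114 aluminium
114 aluminium × 2.076 = 236.664 platinum
236.664 platinum × 1.121 = 265.300344 copper

265.30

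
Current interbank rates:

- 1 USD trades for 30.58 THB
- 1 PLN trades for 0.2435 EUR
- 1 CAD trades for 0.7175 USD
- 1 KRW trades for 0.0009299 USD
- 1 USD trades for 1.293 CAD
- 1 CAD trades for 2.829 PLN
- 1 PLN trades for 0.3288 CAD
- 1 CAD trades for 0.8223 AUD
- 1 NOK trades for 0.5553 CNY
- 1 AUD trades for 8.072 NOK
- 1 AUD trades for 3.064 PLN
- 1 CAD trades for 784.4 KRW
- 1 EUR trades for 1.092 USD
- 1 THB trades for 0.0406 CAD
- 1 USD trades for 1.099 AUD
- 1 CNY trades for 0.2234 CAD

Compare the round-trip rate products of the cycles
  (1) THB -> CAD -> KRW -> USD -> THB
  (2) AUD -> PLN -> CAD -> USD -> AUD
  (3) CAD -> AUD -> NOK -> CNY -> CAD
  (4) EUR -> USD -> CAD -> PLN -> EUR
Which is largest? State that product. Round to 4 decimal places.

(1) 0.0406 × 784.4 × 0.0009299 × 30.58 = 0.90560
(2) 3.064 × 0.3288 × 0.7175 × 1.099 = 0.79440
(3) 0.8223 × 8.072 × 0.5553 × 0.2234 = 0.82342
(4) 1.092 × 1.293 × 2.829 × 0.2435 = 0.97264
Highest is cycle (4) at 0.9726 (≤1, no arbitrage).

0.9726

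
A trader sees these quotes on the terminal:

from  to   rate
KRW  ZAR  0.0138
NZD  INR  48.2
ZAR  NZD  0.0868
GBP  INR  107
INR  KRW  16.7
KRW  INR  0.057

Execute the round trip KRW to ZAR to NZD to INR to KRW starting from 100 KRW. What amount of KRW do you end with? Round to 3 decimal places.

96.419

100 KRW × 0.0138 = 1.38 ZAR
1.38 ZAR × 0.0868 = 0.119784 NZD
0.119784 NZD × 48.2 = 5.7735888 INR
5.7735888 INR × 16.7 = 96.41893296 KRW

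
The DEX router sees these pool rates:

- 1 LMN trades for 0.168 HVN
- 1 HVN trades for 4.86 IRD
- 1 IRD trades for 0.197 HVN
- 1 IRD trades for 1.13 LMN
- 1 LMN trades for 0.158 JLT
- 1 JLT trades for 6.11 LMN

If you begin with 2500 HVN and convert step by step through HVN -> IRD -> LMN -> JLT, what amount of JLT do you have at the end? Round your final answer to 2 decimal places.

2169.26

2500 HVN × 4.86 = 12150 IRD
12150 IRD × 1.13 = 13729.5 LMN
13729.5 LMN × 0.158 = 2169.261 JLT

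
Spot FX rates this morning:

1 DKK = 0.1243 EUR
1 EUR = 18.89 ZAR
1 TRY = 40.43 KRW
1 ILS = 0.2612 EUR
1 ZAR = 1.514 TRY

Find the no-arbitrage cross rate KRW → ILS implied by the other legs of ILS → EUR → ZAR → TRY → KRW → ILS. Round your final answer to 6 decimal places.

Known legs of the cycle: 0.2612 × 18.89 × 1.514 × 40.43 = 302.01933502936
For no arbitrage the full-cycle product must be 1, so the missing rate is 1 / 302.01933502936 ≈ 0.00331105.

0.003311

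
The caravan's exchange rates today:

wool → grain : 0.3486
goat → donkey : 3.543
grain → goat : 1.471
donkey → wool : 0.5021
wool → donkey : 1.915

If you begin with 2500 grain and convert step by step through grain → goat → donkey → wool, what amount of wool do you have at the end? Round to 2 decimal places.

2500 grain × 1.471 = 3677.5 goat
3677.5 goat × 3.543 = 13029.3825 donkey
13029.3825 donkey × 0.5021 = 6542.05295325 wool

6542.05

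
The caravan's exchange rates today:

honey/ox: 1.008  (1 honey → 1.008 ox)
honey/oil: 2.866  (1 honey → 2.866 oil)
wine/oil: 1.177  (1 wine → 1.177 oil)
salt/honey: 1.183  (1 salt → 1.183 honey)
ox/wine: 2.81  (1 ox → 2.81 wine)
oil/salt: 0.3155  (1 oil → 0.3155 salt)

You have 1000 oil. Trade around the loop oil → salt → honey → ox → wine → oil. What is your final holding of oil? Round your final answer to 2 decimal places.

1000 oil × 0.3155 = 315.5 salt
315.5 salt × 1.183 = 373.2365 honey
373.2365 honey × 1.008 = 376.222392 ox
376.222392 ox × 2.81 = 1057.18492152 wine
1057.18492152 wine × 1.177 = 1244.30665262904 oil

1244.31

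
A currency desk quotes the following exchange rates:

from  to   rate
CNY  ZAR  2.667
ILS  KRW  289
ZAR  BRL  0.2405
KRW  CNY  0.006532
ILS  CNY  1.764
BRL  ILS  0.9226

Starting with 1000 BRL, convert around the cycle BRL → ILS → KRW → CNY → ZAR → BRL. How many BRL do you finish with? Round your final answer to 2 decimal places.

1000 BRL × 0.9226 = 922.6 ILS
922.6 ILS × 289 = 266631.4 KRW
266631.4 KRW × 0.006532 = 1741.6363048 CNY
1741.6363048 CNY × 2.667 = 4644.9440249016 ZAR
4644.9440249016 ZAR × 0.2405 = 1117.1090379888348 BRL

1117.11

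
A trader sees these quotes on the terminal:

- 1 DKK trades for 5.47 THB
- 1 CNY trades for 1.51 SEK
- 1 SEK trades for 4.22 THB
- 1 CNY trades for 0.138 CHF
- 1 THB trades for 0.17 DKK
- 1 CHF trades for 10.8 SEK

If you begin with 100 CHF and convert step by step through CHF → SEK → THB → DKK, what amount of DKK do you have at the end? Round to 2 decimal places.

774.79

100 CHF × 10.8 = 1080 SEK
1080 SEK × 4.22 = 4557.6 THB
4557.6 THB × 0.17 = 774.792 DKK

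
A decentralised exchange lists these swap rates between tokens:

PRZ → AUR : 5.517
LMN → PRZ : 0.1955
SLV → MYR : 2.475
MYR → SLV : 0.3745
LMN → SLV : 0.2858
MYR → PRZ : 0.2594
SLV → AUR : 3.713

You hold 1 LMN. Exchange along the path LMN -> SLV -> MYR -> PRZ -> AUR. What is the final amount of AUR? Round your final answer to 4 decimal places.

1.0123

1 LMN × 0.2858 = 0.2858 SLV
0.2858 SLV × 2.475 = 0.707355 MYR
0.707355 MYR × 0.2594 = 0.183487887 PRZ
0.183487887 PRZ × 5.517 = 1.012302672579 AUR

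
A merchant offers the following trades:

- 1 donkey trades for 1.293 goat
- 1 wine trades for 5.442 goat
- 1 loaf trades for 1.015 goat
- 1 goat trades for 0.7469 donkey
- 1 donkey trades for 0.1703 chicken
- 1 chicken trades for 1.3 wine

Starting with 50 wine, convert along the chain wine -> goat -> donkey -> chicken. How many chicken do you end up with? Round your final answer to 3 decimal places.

50 wine × 5.442 = 272.1 goat
272.1 goat × 0.7469 = 203.23149 donkey
203.23149 donkey × 0.1703 = 34.610322747 chicken

34.610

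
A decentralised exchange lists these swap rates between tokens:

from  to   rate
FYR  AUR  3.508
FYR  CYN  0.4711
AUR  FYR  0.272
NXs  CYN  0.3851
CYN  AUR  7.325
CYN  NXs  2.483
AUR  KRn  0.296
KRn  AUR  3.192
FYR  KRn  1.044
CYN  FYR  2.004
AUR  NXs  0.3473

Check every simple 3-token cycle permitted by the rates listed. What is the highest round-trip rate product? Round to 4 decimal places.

NXs→CYN→AUR→NXs: 0.3851 × 7.325 × 0.3473 = 0.97968
CYN→AUR→FYR→CYN: 7.325 × 0.272 × 0.4711 = 0.93862
KRn→AUR→FYR→KRn: 3.192 × 0.272 × 1.044 = 0.90643
Maximum is NXs→CYN→AUR→NXs at 0.9797; no arbitrage — every cycle loses value.

0.9797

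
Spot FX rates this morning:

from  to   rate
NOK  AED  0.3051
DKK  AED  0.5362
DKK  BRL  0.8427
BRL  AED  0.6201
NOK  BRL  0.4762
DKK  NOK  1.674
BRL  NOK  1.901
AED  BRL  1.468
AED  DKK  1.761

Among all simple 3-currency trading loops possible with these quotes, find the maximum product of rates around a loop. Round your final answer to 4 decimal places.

0.9202

DKK→BRL→AED→DKK: 0.8427 × 0.6201 × 1.761 = 0.92023
NOK→AED→DKK→NOK: 0.3051 × 1.761 × 1.674 = 0.89941
NOK→AED→BRL→NOK: 0.3051 × 1.468 × 1.901 = 0.85143
Maximum is DKK→BRL→AED→DKK at 0.9202; no arbitrage — every cycle loses value.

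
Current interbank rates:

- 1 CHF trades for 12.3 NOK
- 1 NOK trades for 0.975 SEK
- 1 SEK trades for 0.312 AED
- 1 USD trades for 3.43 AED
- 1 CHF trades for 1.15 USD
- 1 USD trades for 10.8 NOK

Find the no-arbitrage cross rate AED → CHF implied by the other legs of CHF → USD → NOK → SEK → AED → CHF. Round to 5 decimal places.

Known legs of the cycle: 1.15 × 10.8 × 0.975 × 0.312 = 3.778164
For no arbitrage the full-cycle product must be 1, so the missing rate is 1 / 3.778164 ≈ 0.2646788.

0.26468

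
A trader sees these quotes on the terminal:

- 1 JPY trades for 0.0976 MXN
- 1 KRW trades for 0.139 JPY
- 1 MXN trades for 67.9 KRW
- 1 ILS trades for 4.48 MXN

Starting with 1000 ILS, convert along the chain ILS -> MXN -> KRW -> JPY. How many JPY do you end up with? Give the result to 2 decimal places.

1000 ILS × 4.48 = 4480 MXN
4480 MXN × 67.9 = 304192 KRW
304192 KRW × 0.139 = 42282.688 JPY

42282.69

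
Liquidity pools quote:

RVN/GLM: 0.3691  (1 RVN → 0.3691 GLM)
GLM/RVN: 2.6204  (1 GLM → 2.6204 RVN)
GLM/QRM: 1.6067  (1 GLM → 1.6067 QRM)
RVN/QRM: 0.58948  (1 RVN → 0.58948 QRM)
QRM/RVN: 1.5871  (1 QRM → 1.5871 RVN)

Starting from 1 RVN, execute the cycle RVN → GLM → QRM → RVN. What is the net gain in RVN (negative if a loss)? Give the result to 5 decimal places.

-0.05880

1 RVN × 0.3691 = 0.3691 GLM
0.3691 GLM × 1.6067 = 0.59303297 QRM
0.59303297 QRM × 1.5871 = 0.941202626687 RVN
Net change: 0.941202626687 − 1 = -0.058797373313 RVN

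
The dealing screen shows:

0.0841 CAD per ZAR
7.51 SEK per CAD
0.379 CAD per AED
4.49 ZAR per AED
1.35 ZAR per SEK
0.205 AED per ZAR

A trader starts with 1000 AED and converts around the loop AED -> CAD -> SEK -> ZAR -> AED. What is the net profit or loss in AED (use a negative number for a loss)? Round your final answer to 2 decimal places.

-212.29

1000 AED × 0.379 = 379 CAD
379 CAD × 7.51 = 2846.29 SEK
2846.29 SEK × 1.35 = 3842.4915 ZAR
3842.4915 ZAR × 0.205 = 787.7107575 AED
Net change: 787.7107575 − 1000 = -212.2892425 AED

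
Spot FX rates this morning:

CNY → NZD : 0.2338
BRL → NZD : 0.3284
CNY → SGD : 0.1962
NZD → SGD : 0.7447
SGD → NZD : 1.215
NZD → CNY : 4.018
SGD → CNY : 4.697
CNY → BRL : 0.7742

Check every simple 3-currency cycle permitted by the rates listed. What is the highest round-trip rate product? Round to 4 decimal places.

1.0216

NZD→CNY→BRL→NZD: 4.018 × 0.7742 × 0.3284 = 1.02157
NZD→CNY→SGD→NZD: 4.018 × 0.1962 × 1.215 = 0.95782
NZD→SGD→CNY→NZD: 0.7447 × 4.697 × 0.2338 = 0.81780
Maximum is NZD→CNY→BRL→NZD at 1.0216; arbitrage exists.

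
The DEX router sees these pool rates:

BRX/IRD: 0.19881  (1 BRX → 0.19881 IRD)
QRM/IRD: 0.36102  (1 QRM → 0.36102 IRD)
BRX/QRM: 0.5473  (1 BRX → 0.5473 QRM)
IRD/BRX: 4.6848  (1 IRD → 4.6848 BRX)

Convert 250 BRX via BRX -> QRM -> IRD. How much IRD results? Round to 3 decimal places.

49.397

250 BRX × 0.5473 = 136.825 QRM
136.825 QRM × 0.36102 = 49.3965615 IRD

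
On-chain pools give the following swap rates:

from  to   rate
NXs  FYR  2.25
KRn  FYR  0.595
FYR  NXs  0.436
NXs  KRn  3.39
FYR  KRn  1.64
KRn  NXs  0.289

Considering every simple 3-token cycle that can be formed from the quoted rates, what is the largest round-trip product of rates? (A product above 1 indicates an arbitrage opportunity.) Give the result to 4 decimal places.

KRn→NXs→FYR→KRn: 0.289 × 2.25 × 1.64 = 1.06641
KRn→FYR→NXs→KRn: 0.595 × 0.436 × 3.39 = 0.87943
Maximum is KRn→NXs→FYR→KRn at 1.0664; arbitrage exists.

1.0664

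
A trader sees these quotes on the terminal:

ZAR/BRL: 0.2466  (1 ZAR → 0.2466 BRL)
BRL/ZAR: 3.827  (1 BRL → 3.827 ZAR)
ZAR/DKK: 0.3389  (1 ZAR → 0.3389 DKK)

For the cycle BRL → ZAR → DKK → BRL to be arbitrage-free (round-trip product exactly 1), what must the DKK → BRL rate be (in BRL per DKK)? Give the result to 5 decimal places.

Known legs of the cycle: 3.827 × 0.3389 = 1.2969703
For no arbitrage the full-cycle product must be 1, so the missing rate is 1 / 1.2969703 ≈ 0.7710277.

0.77103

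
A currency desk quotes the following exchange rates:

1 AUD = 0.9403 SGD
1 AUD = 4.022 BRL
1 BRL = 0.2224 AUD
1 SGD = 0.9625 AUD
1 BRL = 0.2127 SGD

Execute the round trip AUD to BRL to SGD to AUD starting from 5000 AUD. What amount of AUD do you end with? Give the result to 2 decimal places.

4116.99

5000 AUD × 4.022 = 20110 BRL
20110 BRL × 0.2127 = 4277.397 SGD
4277.397 SGD × 0.9625 = 4116.9946125 AUD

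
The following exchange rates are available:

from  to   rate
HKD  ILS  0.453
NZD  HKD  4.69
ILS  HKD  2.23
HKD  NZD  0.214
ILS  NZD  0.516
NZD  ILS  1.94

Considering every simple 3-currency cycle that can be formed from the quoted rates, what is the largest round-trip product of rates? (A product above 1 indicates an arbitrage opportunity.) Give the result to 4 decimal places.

HKD→ILS→NZD→HKD: 0.453 × 0.516 × 4.69 = 1.09628
HKD→NZD→ILS→HKD: 0.214 × 1.94 × 2.23 = 0.92581
Maximum is HKD→ILS→NZD→HKD at 1.0963; arbitrage exists.

1.0963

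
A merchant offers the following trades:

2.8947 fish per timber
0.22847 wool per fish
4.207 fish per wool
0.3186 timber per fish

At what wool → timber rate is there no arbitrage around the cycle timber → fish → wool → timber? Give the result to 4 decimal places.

1.5121

Known legs of the cycle: 2.8947 × 0.22847 = 0.661352109
For no arbitrage the full-cycle product must be 1, so the missing rate is 1 / 0.661352109 ≈ 1.512054.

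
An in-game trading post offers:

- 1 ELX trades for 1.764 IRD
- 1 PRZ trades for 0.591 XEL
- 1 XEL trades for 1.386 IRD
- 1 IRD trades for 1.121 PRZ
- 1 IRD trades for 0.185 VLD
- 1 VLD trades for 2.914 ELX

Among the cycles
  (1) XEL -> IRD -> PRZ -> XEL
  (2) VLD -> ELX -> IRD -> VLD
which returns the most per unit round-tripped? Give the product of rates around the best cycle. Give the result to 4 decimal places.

0.9510

(1) 1.386 × 1.121 × 0.591 = 0.91824
(2) 2.914 × 1.764 × 0.185 = 0.95095
Highest is cycle (2) at 0.9510 (≤1, no arbitrage).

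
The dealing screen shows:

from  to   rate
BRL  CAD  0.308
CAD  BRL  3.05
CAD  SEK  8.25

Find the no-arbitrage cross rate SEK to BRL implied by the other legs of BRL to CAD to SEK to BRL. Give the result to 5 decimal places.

0.39355

Known legs of the cycle: 0.308 × 8.25 = 2.541
For no arbitrage the full-cycle product must be 1, so the missing rate is 1 / 2.541 ≈ 0.3935458.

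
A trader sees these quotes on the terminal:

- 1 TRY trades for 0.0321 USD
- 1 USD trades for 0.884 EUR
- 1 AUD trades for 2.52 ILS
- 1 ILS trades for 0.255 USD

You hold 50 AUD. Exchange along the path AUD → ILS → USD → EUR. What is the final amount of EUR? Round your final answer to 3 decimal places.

50 AUD × 2.52 = 126 ILS
126 ILS × 0.255 = 32.13 USD
32.13 USD × 0.884 = 28.40292 EUR

28.403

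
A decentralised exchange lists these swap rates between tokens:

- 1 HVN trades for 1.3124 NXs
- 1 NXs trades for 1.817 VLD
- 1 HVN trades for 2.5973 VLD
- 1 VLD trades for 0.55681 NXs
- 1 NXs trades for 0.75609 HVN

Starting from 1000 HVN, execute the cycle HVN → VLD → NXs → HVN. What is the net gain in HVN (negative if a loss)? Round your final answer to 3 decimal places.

93.459

1000 HVN × 2.5973 = 2597.3 VLD
2597.3 VLD × 0.55681 = 1446.202613 NXs
1446.202613 NXs × 0.75609 = 1093.45933366317 HVN
Net change: 1093.45933366317 − 1000 = 93.45933366317 HVN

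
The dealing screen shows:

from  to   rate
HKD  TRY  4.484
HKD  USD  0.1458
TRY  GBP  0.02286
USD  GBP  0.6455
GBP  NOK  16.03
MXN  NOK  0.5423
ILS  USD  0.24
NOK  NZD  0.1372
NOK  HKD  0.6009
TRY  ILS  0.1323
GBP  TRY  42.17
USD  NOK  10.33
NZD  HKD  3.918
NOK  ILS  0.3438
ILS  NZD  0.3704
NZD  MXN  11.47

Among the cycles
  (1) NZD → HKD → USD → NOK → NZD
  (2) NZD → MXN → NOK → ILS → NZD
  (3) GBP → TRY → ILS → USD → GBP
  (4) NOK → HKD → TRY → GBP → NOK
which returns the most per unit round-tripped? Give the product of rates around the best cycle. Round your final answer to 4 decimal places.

(1) 3.918 × 0.1458 × 10.33 × 0.1372 = 0.80961
(2) 11.47 × 0.5423 × 0.3438 × 0.3704 = 0.79210
(3) 42.17 × 0.1323 × 0.24 × 0.6455 = 0.86431
(4) 0.6009 × 4.484 × 0.02286 × 16.03 = 0.98736
Highest is cycle (4) at 0.9874 (≤1, no arbitrage).

0.9874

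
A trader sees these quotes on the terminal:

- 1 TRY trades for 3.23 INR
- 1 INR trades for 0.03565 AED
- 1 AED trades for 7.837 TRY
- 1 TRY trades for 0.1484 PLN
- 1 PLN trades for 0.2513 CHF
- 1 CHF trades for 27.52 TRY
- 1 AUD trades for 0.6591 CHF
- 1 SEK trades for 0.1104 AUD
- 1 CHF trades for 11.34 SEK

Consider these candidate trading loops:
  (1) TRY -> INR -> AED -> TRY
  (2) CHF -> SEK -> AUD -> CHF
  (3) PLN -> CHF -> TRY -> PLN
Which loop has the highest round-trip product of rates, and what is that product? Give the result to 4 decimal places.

(1) 3.23 × 0.03565 × 7.837 = 0.90243
(2) 11.34 × 0.1104 × 0.6591 = 0.82515
(3) 0.2513 × 27.52 × 0.1484 = 1.02630
Highest is cycle (3) at 1.0263 (>1, arbitrage).

1.0263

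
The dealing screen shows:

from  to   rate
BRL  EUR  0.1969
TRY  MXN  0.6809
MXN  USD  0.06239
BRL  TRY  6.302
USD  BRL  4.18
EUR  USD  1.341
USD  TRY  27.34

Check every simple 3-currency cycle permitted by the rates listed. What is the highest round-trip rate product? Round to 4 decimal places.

1.1614

TRY→MXN→USD→TRY: 0.6809 × 0.06239 × 27.34 = 1.16144
EUR→USD→BRL→EUR: 1.341 × 4.18 × 0.1969 = 1.10370
Maximum is TRY→MXN→USD→TRY at 1.1614; arbitrage exists.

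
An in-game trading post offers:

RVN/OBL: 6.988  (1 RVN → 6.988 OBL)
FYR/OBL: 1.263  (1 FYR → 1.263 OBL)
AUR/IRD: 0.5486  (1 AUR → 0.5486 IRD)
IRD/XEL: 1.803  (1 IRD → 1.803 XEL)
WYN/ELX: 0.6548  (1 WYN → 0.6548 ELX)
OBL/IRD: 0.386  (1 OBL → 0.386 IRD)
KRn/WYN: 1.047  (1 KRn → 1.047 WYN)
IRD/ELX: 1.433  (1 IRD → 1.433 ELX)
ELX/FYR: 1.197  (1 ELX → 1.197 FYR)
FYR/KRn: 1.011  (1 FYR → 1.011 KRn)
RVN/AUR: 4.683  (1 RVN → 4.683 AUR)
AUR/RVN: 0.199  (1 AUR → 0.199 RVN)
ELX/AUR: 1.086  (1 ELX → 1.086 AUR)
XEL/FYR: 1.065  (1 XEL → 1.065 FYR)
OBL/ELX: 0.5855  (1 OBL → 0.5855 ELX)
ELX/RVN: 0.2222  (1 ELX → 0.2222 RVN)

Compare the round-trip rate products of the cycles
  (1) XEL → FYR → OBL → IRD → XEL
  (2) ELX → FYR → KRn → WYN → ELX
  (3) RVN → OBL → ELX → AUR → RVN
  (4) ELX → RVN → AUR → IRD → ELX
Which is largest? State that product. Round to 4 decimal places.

(1) 1.065 × 1.263 × 0.386 × 1.803 = 0.93613
(2) 1.197 × 1.011 × 1.047 × 0.6548 = 0.82966
(3) 6.988 × 0.5855 × 1.086 × 0.199 = 0.88422
(4) 0.2222 × 4.683 × 0.5486 × 1.433 = 0.81803
Highest is cycle (1) at 0.9361 (≤1, no arbitrage).

0.9361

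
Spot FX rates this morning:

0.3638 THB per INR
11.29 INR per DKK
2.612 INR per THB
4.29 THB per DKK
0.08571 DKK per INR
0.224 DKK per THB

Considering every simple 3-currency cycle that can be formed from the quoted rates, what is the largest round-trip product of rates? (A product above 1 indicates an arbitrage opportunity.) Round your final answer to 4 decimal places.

THB→INR→DKK→THB: 2.612 × 0.08571 × 4.29 = 0.96042
THB→DKK→INR→THB: 0.224 × 11.29 × 0.3638 = 0.92004
Maximum is THB→INR→DKK→THB at 0.9604; no arbitrage — every cycle loses value.

0.9604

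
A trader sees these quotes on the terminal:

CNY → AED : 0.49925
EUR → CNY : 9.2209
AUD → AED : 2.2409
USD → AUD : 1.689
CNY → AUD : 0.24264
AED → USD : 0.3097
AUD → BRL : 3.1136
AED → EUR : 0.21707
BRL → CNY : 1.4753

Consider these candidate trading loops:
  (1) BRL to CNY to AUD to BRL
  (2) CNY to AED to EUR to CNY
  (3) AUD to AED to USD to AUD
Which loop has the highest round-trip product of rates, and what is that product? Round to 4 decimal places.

1.1722

(1) 1.4753 × 0.24264 × 3.1136 = 1.11457
(2) 0.49925 × 0.21707 × 9.2209 = 0.99929
(3) 2.2409 × 0.3097 × 1.689 = 1.17218
Highest is cycle (3) at 1.1722 (>1, arbitrage).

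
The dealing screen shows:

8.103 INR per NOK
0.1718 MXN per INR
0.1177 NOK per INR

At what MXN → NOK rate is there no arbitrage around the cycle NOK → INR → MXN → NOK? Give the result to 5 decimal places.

0.71834

Known legs of the cycle: 8.103 × 0.1718 = 1.3920954
For no arbitrage the full-cycle product must be 1, so the missing rate is 1 / 1.3920954 ≈ 0.7183416.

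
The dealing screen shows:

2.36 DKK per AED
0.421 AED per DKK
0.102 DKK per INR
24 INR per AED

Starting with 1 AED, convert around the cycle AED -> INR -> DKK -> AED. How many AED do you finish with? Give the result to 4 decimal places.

1 AED × 24 = 24 INR
24 INR × 0.102 = 2.448 DKK
2.448 DKK × 0.421 = 1.030608 AED

1.0306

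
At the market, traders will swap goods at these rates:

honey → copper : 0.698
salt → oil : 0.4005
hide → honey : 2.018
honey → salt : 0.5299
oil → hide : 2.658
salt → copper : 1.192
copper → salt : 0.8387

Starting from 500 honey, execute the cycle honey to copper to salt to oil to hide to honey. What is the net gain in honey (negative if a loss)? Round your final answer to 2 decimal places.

128.80

500 honey × 0.698 = 349 copper
349 copper × 0.8387 = 292.7063 salt
292.7063 salt × 0.4005 = 117.22887315 oil
117.22887315 oil × 2.658 = 311.5943448327 hide
311.5943448327 hide × 2.018 = 628.7973878723886 honey
Net change: 628.7973878723886 − 500 = 128.7973878723886 honey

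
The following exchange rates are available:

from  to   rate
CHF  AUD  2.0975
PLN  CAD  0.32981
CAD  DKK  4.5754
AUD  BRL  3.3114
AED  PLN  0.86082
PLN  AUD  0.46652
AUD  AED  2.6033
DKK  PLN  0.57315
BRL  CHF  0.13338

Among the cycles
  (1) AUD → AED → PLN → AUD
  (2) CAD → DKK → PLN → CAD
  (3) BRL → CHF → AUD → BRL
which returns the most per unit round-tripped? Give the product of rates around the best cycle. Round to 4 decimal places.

(1) 2.6033 × 0.86082 × 0.46652 = 1.04546
(2) 4.5754 × 0.57315 × 0.32981 = 0.86489
(3) 0.13338 × 2.0975 × 3.3114 = 0.92641
Highest is cycle (1) at 1.0455 (>1, arbitrage).

1.0455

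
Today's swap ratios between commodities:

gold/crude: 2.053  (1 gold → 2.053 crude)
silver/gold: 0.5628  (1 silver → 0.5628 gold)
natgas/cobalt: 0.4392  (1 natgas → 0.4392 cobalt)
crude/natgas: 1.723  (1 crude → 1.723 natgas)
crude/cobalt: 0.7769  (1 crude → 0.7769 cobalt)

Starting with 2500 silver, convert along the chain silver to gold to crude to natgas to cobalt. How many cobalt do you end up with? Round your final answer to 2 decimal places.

2500 silver × 0.5628 = 1407 gold
1407 gold × 2.053 = 2888.571 crude
2888.571 crude × 1.723 = 4977.007833 natgas
4977.007833 natgas × 0.4392 = 2185.9018402536 cobalt

2185.90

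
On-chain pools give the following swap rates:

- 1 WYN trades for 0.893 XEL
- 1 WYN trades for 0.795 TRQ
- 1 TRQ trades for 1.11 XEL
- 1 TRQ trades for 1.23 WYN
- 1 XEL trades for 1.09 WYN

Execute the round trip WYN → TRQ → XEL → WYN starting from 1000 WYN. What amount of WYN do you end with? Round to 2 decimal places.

961.87

1000 WYN × 0.795 = 795 TRQ
795 TRQ × 1.11 = 882.45 XEL
882.45 XEL × 1.09 = 961.8705 WYN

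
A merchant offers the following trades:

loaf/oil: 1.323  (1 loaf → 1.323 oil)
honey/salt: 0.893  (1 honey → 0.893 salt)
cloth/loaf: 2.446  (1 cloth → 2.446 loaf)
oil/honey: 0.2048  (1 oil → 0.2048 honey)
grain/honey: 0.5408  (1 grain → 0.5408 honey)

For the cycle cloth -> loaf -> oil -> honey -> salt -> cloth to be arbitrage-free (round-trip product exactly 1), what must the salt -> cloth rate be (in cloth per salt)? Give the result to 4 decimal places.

Known legs of the cycle: 2.446 × 1.323 × 0.2048 × 0.893 = 0.5918309978112
For no arbitrage the full-cycle product must be 1, so the missing rate is 1 / 0.5918309978112 ≈ 1.689672.

1.6897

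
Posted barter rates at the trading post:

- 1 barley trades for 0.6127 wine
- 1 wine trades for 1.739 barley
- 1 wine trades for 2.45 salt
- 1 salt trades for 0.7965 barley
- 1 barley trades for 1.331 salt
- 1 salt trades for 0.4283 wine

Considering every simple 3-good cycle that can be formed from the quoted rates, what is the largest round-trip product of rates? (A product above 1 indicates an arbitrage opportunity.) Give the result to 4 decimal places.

wine→salt→barley→wine: 2.45 × 0.7965 × 0.6127 = 1.19564
wine→barley→salt→wine: 1.739 × 1.331 × 0.4283 = 0.99135
Maximum is wine→salt→barley→wine at 1.1956; arbitrage exists.

1.1956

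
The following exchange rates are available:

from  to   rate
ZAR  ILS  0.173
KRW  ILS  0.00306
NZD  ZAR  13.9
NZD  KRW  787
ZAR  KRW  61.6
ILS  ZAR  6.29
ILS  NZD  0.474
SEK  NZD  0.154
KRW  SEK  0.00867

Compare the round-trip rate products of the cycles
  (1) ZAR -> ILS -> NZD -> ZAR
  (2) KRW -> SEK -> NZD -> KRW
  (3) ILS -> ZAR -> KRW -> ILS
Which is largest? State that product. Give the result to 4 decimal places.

(1) 0.173 × 0.474 × 13.9 = 1.13983
(2) 0.00867 × 0.154 × 787 = 1.05079
(3) 6.29 × 61.6 × 0.00306 = 1.18564
Highest is cycle (3) at 1.1856 (>1, arbitrage).

1.1856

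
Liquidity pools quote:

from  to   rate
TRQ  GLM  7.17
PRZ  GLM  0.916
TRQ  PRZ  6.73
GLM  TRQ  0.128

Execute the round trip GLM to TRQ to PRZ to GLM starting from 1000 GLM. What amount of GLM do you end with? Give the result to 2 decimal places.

789.08

1000 GLM × 0.128 = 128 TRQ
128 TRQ × 6.73 = 861.44 PRZ
861.44 PRZ × 0.916 = 789.07904 GLM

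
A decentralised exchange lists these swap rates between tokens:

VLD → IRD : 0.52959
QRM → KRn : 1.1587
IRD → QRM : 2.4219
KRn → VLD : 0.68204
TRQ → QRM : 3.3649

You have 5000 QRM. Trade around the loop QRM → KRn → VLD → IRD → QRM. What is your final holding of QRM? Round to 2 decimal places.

5000 QRM × 1.1587 = 5793.5 KRn
5793.5 KRn × 0.68204 = 3951.39874 VLD
3951.39874 VLD × 0.52959 = 2092.6212587166 IRD
2092.6212587166 IRD × 2.4219 = 5068.11942648573354 QRM

5068.12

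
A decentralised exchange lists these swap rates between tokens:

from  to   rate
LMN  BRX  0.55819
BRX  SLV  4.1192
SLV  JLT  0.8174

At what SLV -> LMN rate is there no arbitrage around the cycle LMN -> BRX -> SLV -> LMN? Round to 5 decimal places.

Known legs of the cycle: 0.55819 × 4.1192 = 2.299296248
For no arbitrage the full-cycle product must be 1, so the missing rate is 1 / 2.299296248 ≈ 0.4349157.

0.43492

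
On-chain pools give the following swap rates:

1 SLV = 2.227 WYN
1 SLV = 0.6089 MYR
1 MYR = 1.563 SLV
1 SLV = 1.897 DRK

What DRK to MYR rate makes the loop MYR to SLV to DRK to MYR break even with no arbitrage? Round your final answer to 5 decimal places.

Known legs of the cycle: 1.563 × 1.897 = 2.965011
For no arbitrage the full-cycle product must be 1, so the missing rate is 1 / 2.965011 ≈ 0.3372669.

0.33727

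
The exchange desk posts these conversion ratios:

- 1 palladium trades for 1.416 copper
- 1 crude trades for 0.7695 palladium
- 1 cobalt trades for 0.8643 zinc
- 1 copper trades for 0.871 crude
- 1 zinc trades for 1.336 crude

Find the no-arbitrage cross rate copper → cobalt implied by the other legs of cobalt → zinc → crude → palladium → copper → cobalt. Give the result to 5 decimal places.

Known legs of the cycle: 0.8643 × 1.336 × 0.7695 × 1.416 = 1.2581802065376
For no arbitrage the full-cycle product must be 1, so the missing rate is 1 / 1.2581802065376 ≈ 0.7947987.

0.79480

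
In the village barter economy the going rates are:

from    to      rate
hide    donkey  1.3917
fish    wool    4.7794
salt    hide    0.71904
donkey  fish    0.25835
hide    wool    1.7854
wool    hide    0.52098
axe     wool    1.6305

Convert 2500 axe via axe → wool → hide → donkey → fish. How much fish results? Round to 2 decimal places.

2500 axe × 1.6305 = 4076.25 wool
4076.25 wool × 0.52098 = 2123.644725 hide
2123.644725 hide × 1.3917 = 2955.4763637825 donkey
2955.4763637825 donkey × 0.25835 = 763.547318583208875 fish

763.55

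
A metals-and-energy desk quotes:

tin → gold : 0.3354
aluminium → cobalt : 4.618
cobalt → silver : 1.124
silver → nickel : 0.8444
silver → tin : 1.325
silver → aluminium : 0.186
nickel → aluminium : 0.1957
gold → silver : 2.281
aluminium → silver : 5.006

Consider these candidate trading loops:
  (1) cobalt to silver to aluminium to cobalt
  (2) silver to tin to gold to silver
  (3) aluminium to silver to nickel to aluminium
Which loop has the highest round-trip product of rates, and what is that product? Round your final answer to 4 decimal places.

(1) 1.124 × 0.186 × 4.618 = 0.96546
(2) 1.325 × 0.3354 × 2.281 = 1.01369
(3) 5.006 × 0.8444 × 0.1957 = 0.82724
Highest is cycle (2) at 1.0137 (>1, arbitrage).

1.0137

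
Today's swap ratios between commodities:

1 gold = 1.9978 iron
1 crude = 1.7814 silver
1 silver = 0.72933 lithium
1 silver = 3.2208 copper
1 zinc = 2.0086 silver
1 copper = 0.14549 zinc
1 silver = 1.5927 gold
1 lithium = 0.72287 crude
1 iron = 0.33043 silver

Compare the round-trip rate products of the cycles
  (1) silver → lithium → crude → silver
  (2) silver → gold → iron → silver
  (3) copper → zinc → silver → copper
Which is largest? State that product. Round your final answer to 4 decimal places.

(1) 0.72933 × 0.72287 × 1.7814 = 0.93917
(2) 1.5927 × 1.9978 × 0.33043 = 1.05139
(3) 0.14549 × 2.0086 × 3.2208 = 0.94122
Highest is cycle (2) at 1.0514 (>1, arbitrage).

1.0514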